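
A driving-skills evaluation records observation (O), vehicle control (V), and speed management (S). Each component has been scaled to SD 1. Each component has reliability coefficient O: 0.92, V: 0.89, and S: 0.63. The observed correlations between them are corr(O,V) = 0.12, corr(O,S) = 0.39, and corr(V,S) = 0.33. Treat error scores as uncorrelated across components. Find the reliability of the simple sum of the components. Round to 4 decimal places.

Var(O+V+S) = 3 + 2·[0.12 + 0.39 + 0.33] = 3 + 1.68 = 4.68.
Because errors are independent across components, Cov(Tᵢ,Tⱼ) = Cov(Xᵢ,Xⱼ); the off-diagonal part of the true-score variance is the same as above.
True-score variance = [0.92 + 0.89 + 0.63] + 1.68 = 2.44 + 1.68 = 4.12.
Reliability = 4.12 / 4.68 = 0.8803.

0.8803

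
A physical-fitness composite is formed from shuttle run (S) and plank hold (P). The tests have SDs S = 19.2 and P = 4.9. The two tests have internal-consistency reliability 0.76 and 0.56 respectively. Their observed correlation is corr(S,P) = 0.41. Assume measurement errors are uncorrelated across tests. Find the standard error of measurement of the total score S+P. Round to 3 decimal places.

Var(total) = 392.65 + 77.1456 = 469.796.
True-score variance = 293.612 + 77.1456 = 370.758, so reliability = 0.7892.
Error variance = 469.796 − 370.758 = 99.038; SEM = √99.038 = 9.952.

9.952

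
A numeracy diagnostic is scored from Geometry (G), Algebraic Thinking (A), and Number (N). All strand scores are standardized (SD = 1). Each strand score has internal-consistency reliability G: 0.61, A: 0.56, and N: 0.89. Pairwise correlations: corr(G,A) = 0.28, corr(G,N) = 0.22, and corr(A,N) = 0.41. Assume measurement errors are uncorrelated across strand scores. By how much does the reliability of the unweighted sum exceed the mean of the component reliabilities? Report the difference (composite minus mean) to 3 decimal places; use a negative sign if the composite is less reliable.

Var(sum) = 3 + 1.82 = 4.82; true-score variance = 2.06 + 1.82 = 3.88; composite reliability = 0.8050.
Mean component reliability = 0.6867.
Difference = 0.8050 − 0.6867 = 0.118.

0.118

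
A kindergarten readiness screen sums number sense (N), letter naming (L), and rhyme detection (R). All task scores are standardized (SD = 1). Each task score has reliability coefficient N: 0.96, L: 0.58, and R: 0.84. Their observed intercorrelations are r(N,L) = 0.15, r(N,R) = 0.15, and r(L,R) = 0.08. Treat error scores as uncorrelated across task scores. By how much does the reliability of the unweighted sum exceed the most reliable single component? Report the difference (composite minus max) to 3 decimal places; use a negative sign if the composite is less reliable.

-0.125

Var(sum) = 3 + 0.76 = 3.76; true-score variance = 2.38 + 0.76 = 3.14; composite reliability = 0.8351.
Max component reliability = 0.9600.
Difference = 0.8351 − 0.9600 = -0.125.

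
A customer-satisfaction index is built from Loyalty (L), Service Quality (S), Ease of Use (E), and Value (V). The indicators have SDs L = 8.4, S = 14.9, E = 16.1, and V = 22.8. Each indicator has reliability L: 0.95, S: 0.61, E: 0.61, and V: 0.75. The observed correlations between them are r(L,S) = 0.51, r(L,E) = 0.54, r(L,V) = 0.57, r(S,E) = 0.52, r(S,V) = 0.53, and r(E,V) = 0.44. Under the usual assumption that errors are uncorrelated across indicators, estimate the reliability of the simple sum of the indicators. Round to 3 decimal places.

0.871

Var(L+S+E+V) = 8.4² + 14.9² + 16.1² + 22.8² + 2·[8.4·14.9·0.51 + 8.4·16.1·0.54 + 8.4·22.8·0.57 + 14.9·16.1·0.52 + 14.9·22.8·0.53 + 16.1·22.8·0.44] = 1071.62 + 1424.67 = 2496.29.
Because errors are independent across components, Cov(Tᵢ,Tⱼ) = Cov(Xᵢ,Xⱼ); the off-diagonal part of the true-score variance is the same as above.
True-score variance = [8.4²·0.95 + 14.9²·0.61 + 16.1²·0.61 + 22.8²·0.75] + 1424.67 = 750.456 + 1424.67 = 2175.13.
Reliability = 2175.13 / 2496.29 = 0.871.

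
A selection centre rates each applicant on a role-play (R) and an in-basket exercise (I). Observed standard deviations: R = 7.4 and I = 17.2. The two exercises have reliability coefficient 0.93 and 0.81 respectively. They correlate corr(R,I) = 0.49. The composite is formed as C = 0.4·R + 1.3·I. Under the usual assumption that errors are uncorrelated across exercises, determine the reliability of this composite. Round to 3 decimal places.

Var(C) = 0.4²·7.4² + 1.3²·17.2² + 2·[0.52·7.4·17.2·0.49] = 508.731 + 64.8619 = 573.593.
With uncorrelated errors the cross-covariances are all true-score covariance, so they carry over unchanged; only the diagonal terms shrink to ρᵢσᵢ².
True-score variance = [0.4²·7.4²·0.93 + 1.3²·17.2²·0.81] + 64.8619 = 413.124 + 64.8619 = 477.986.
Reliability = 477.986 / 573.593 = 0.833.

0.833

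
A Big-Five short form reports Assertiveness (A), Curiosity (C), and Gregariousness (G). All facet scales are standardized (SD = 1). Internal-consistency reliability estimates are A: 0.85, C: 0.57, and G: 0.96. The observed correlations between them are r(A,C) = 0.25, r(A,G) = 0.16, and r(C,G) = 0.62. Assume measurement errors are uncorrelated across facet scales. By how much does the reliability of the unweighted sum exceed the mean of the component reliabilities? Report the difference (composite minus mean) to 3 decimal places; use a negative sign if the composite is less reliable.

Var(sum) = 3 + 2.06 = 5.06; true-score variance = 2.38 + 2.06 = 4.44; composite reliability = 0.8775.
Mean component reliability = 0.7933.
Difference = 0.8775 − 0.7933 = 0.084.

0.084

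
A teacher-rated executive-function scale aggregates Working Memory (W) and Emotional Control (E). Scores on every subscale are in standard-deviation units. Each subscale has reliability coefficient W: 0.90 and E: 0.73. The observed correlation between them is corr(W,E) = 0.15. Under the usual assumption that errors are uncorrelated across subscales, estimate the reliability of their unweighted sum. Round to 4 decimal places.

0.8391

Var(W+E) = 2 + 2·[0.15] = 2 + 0.3 = 2.3.
With uncorrelated errors the cross-covariances are all true-score covariance, so they carry over unchanged; only the diagonal terms shrink to ρᵢσᵢ².
True-score variance = [0.90 + 0.73] + 0.3 = 1.63 + 0.3 = 1.93.
Reliability = 1.93 / 2.3 = 0.8391.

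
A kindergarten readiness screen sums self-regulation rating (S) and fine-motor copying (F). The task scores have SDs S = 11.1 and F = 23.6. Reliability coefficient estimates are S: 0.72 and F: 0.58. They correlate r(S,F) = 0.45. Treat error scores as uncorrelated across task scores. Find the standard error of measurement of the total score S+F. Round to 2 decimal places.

16.38

Var(total) = 680.17 + 235.764 = 915.934.
True-score variance = 411.748 + 235.764 = 647.512, so reliability = 0.7069.
Error variance = 915.934 − 647.512 = 268.422; SEM = √268.422 = 16.38.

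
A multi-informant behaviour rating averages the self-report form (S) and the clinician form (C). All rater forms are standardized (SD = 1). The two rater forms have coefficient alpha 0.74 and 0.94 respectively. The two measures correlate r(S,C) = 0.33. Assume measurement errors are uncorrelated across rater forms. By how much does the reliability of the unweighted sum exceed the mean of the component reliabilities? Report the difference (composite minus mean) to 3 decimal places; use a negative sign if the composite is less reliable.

Var(sum) = 2 + 0.66 = 2.66; true-score variance = 1.68 + 0.66 = 2.34; composite reliability = 0.8797.
Mean component reliability = 0.8400.
Difference = 0.8797 − 0.8400 = 0.040.

0.040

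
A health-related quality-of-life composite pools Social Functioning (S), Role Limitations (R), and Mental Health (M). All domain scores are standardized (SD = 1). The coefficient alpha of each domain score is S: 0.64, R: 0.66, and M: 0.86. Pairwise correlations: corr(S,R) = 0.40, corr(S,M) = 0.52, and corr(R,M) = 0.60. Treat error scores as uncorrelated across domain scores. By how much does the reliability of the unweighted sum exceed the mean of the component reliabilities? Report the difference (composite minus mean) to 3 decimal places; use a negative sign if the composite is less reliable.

0.141

Var(sum) = 3 + 3.04 = 6.04; true-score variance = 2.16 + 3.04 = 5.2; composite reliability = 0.8609.
Mean component reliability = 0.7200.
Difference = 0.8609 − 0.7200 = 0.141.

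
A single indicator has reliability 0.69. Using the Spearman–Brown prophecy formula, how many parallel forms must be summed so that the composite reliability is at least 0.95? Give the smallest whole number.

9

k ≥ ρ*(1−ρ₁)/(ρ₁(1−ρ*)) = 0.95·0.31 / (0.69·0.05) = 8.536.
Smallest integer k = 9.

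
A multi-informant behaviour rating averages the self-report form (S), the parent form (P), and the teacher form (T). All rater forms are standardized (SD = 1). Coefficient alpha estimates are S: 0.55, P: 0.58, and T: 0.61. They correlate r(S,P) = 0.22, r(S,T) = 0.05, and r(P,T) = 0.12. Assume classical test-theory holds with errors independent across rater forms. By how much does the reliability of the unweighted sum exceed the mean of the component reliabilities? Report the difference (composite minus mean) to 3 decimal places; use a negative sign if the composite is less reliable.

Var(sum) = 3 + 0.78 = 3.78; true-score variance = 1.74 + 0.78 = 2.52; composite reliability = 0.6667.
Mean component reliability = 0.5800.
Difference = 0.6667 − 0.5800 = 0.087.

0.087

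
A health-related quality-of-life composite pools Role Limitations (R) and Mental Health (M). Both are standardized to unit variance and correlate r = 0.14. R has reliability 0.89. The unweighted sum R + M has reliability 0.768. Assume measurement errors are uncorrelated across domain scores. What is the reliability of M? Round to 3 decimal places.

Var(R+M) = 2 + 2·0.14 = 2.280.
True-score variance = ρ_R + ρ_M + 2·0.14, so 0.768 = (0.89 + ρ_M + 0.28) / 2.280.
ρ_M = 0.768·2.280 − 0.89 − 0.28 = 0.581.

0.581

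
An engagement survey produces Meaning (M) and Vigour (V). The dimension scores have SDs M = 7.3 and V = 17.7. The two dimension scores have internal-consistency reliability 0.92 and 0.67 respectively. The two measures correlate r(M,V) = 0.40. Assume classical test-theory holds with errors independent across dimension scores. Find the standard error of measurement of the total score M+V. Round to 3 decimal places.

Var(total) = 366.58 + 103.368 = 469.948.
True-score variance = 258.931 + 103.368 = 362.299, so reliability = 0.7709.
Error variance = 469.948 − 362.299 = 107.649; SEM = √107.649 = 10.375.

10.375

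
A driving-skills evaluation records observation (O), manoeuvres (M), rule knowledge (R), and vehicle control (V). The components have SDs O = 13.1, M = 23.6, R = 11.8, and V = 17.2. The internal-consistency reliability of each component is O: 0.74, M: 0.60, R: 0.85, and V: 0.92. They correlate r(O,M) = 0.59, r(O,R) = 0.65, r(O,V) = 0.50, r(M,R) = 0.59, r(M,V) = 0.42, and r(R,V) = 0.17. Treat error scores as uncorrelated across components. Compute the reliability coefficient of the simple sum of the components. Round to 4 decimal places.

0.8842

Var(O+M+R+V) = 13.1² + 23.6² + 11.8² + 17.2² + 2·[13.1·23.6·0.59 + 13.1·11.8·0.65 + 13.1·17.2·0.50 + 23.6·11.8·0.59 + 23.6·17.2·0.42 + 11.8·17.2·0.17] = 1163.65 + 1529.67 = 2693.32.
Because errors are independent across components, Cov(Tᵢ,Tⱼ) = Cov(Xᵢ,Xⱼ); the off-diagonal part of the true-score variance is the same as above.
True-score variance = [13.1²·0.74 + 23.6²·0.60 + 11.8²·0.85 + 17.2²·0.92] + 1529.67 = 851.694 + 1529.67 = 2381.36.
Reliability = 2381.36 / 2693.32 = 0.8842.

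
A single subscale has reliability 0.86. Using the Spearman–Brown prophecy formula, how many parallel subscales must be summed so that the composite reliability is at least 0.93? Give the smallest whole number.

k ≥ ρ*(1−ρ₁)/(ρ₁(1−ρ*)) = 0.93·0.14 / (0.86·0.07) = 2.163.
Smallest integer k = 3.

3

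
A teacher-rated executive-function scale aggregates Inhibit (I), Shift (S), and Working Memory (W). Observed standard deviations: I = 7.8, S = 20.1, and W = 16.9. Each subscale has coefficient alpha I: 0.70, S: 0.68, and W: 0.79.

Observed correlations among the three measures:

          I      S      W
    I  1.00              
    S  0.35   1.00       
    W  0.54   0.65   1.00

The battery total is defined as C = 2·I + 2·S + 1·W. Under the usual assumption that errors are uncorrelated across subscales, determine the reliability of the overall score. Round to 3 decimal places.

Var(C) = 2²·7.8² + 2²·20.1² + 16.9² + 2·[4·7.8·20.1·0.35 + 2·7.8·16.9·0.54 + 2·20.1·16.9·0.65] = 2145.01 + 1606.91 = 3751.92.
With uncorrelated errors the cross-covariances are all true-score covariance, so they carry over unchanged; only the diagonal terms shrink to ρᵢσᵢ².
True-score variance = [2²·7.8²·0.70 + 2²·20.1²·0.68 + 16.9²·0.79] + 1606.91 = 1494.89 + 1606.91 = 3101.8.
Reliability = 3101.8 / 3751.92 = 0.827.

0.827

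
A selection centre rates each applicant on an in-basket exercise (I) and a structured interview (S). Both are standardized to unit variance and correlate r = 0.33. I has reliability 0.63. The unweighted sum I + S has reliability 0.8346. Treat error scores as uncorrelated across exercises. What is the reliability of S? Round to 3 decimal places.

0.930

Var(I+S) = 2 + 2·0.33 = 2.660.
True-score variance = ρ_I + ρ_S + 2·0.33, so 0.8346 = (0.63 + ρ_S + 0.66) / 2.660.
ρ_S = 0.8346·2.660 − 0.63 − 0.66 = 0.930.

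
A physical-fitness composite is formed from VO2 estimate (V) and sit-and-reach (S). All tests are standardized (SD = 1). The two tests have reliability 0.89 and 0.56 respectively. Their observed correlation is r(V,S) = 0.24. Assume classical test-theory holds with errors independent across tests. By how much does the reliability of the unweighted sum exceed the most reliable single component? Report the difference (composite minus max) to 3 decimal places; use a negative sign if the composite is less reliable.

-0.112

Var(sum) = 2 + 0.48 = 2.48; true-score variance = 1.45 + 0.48 = 1.93; composite reliability = 0.7782.
Max component reliability = 0.8900.
Difference = 0.7782 − 0.8900 = -0.112.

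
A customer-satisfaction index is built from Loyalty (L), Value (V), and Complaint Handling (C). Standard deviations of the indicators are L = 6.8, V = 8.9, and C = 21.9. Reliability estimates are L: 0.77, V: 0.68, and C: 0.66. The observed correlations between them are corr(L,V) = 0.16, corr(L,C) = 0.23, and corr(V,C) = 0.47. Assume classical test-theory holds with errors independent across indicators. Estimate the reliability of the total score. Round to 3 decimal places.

Var(L+V+C) = 6.8² + 8.9² + 21.9² + 2·[6.8·8.9·0.16 + 6.8·21.9·0.23 + 8.9·21.9·0.47] = 605.06 + 271.085 = 876.145.
With uncorrelated errors the cross-covariances are all true-score covariance, so they carry over unchanged; only the diagonal terms shrink to ρᵢσᵢ².
True-score variance = [6.8²·0.77 + 8.9²·0.68 + 21.9²·0.66] + 271.085 = 406.01 + 271.085 = 677.095.
Reliability = 677.095 / 876.145 = 0.773.

0.773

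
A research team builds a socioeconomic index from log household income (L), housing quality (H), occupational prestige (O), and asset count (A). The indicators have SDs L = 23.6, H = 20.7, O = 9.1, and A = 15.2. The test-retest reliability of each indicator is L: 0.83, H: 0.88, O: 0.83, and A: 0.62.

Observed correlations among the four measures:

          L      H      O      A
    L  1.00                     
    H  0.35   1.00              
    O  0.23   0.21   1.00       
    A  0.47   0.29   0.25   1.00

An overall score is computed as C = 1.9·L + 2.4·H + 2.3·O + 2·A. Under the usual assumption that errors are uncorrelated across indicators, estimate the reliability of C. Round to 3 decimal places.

Var(C) = 1.9²·23.6² + 2.4²·20.7² + 2.3²·9.1² + 2²·15.2² + 2·[4.56·23.6·20.7·0.35 + 4.37·23.6·9.1·0.23 + 3.8·23.6·15.2·0.47 + 5.52·20.7·9.1·0.21 + 4.8·20.7·15.2·0.29 + 4.6·9.1·15.2·0.25] = 5840.95 + 4903.22 = 10744.2.
With uncorrelated errors the cross-covariances are all true-score covariance, so they carry over unchanged; only the diagonal terms shrink to ρᵢσᵢ².
True-score variance = [1.9²·23.6²·0.83 + 2.4²·20.7²·0.88 + 2.3²·9.1²·0.83 + 2²·15.2²·0.62] + 4903.22 = 4777.32 + 4903.22 = 9680.55.
Reliability = 9680.55 / 10744.2 = 0.901.

0.901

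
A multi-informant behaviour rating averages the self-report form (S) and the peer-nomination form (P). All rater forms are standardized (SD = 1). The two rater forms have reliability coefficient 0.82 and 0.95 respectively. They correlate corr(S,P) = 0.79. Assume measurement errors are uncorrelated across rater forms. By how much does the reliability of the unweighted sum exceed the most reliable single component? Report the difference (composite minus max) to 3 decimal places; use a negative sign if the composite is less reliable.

Var(sum) = 2 + 1.58 = 3.58; true-score variance = 1.77 + 1.58 = 3.35; composite reliability = 0.9358.
Max component reliability = 0.9500.
Difference = 0.9358 − 0.9500 = -0.014.

-0.014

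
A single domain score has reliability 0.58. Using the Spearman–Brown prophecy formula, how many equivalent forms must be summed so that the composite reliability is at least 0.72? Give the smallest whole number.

2

k ≥ ρ*(1−ρ₁)/(ρ₁(1−ρ*)) = 0.72·0.42 / (0.58·0.28) = 1.862.
Smallest integer k = 2.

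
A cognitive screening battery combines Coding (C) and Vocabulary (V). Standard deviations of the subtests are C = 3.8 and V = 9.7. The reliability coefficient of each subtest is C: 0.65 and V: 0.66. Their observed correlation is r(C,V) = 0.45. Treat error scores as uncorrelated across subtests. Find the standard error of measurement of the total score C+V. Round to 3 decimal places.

6.086

Var(total) = 108.53 + 33.174 = 141.704.
True-score variance = 71.4854 + 33.174 = 104.659, so reliability = 0.7386.
Error variance = 141.704 − 104.659 = 37.0446; SEM = √37.0446 = 6.086.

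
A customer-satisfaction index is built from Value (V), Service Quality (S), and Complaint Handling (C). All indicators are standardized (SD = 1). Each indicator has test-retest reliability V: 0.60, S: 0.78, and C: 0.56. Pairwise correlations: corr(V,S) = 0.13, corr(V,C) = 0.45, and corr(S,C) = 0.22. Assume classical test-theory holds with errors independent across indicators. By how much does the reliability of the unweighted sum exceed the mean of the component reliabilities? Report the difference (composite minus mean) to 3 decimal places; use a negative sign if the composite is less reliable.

0.123

Var(sum) = 3 + 1.6 = 4.6; true-score variance = 1.94 + 1.6 = 3.54; composite reliability = 0.7696.
Mean component reliability = 0.6467.
Difference = 0.7696 − 0.6467 = 0.123.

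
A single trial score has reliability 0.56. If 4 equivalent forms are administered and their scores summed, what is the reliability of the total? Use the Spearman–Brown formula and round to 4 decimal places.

ρ_k = kρ / (1 + (k−1)ρ) = 4·0.56 / (1 + 3·0.56) = 2.240 / 2.680 = 0.8358.

0.8358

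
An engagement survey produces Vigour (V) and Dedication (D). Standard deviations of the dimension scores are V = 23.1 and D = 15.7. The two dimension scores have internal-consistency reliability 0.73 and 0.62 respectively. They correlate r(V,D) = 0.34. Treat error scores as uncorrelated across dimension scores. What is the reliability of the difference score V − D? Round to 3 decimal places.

0.554

Var(V−D) = 23.1² + 15.7² − 2·23.1·15.7·0.34 = 780.1 − 246.616 = 533.484.
Because errors are independent across components, Cov(Tᵢ,Tⱼ) = Cov(Xᵢ,Xⱼ); the off-diagonal part of the true-score variance is the same as above.
True-score variance = [23.1²·0.73 + 15.7²·0.62] − 246.616 = 542.359 − 246.616 = 295.743.
Reliability = 295.743 / 533.484 = 0.554.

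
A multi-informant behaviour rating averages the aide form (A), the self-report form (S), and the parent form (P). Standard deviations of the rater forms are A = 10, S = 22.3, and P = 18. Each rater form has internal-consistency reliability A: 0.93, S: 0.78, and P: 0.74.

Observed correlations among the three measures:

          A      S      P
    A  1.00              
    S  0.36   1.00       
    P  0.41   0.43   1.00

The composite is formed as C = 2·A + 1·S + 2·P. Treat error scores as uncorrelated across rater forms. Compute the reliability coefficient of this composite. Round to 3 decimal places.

Var(C) = 2²·10² + 22.3² + 2²·18² + 2·[2·10·22.3·0.36 + 4·10·18·0.41 + 2·22.3·18·0.43] = 2193.29 + 1601.93 = 3795.22.
Because errors are independent across components, Cov(Tᵢ,Tⱼ) = Cov(Xᵢ,Xⱼ); the off-diagonal part of the true-score variance is the same as above.
True-score variance = [2²·10²·0.93 + 22.3²·0.78 + 2²·18²·0.74] + 1601.93 = 1718.93 + 1601.93 = 3320.85.
Reliability = 3320.85 / 3795.22 = 0.875.

0.875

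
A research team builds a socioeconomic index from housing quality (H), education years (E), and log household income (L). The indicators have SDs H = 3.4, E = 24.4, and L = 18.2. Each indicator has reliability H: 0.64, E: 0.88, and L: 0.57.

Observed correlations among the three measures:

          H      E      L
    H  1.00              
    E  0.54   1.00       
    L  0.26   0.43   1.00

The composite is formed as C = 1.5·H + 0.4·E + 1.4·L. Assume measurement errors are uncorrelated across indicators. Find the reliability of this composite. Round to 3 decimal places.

0.729

Var(C) = 1.5²·3.4² + 0.4²·24.4² + 1.4²·18.2² + 2·[0.6·3.4·24.4·0.54 + 2.1·3.4·18.2·0.26 + 0.56·24.4·18.2·0.43] = 770.498 + 335.2 = 1105.7.
Under uncorrelated errors the observed covariances equal the true-score covariances, so only the own-variance terms attenuate.
True-score variance = [1.5²·3.4²·0.64 + 0.4²·24.4²·0.88 + 1.4²·18.2²·0.57] + 335.2 = 470.534 + 335.2 = 805.734.
Reliability = 805.734 / 1105.7 = 0.729.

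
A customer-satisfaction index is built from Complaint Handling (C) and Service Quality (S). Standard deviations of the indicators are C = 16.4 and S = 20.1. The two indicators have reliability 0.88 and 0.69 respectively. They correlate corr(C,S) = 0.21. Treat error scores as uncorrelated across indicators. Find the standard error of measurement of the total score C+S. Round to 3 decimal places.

Var(total) = 672.97 + 138.449 = 811.419.
True-score variance = 515.452 + 138.449 = 653.901, so reliability = 0.8059.
Error variance = 811.419 − 653.901 = 157.518; SEM = √157.518 = 12.551.

12.551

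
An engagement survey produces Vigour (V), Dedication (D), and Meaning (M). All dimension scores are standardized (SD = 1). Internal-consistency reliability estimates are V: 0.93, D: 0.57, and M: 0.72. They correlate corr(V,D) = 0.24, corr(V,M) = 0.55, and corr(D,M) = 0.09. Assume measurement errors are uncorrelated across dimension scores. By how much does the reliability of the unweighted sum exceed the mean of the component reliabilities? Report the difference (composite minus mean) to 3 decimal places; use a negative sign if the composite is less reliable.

Var(sum) = 3 + 1.76 = 4.76; true-score variance = 2.22 + 1.76 = 3.98; composite reliability = 0.8361.
Mean component reliability = 0.7400.
Difference = 0.8361 − 0.7400 = 0.096.

0.096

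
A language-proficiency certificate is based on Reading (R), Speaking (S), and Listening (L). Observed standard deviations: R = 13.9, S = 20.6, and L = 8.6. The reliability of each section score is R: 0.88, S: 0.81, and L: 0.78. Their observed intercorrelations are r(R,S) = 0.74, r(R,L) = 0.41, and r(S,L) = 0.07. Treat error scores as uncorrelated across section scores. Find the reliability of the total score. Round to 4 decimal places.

Var(R+S+L) = 13.9² + 20.6² + 8.6² + 2·[13.9·20.6·0.74 + 13.9·8.6·0.41 + 20.6·8.6·0.07] = 691.53 + 546.608 = 1238.14.
Under uncorrelated errors the observed covariances equal the true-score covariances, so only the own-variance terms attenuate.
True-score variance = [13.9²·0.88 + 20.6²·0.81 + 8.6²·0.78] + 546.608 = 571.445 + 546.608 = 1118.05.
Reliability = 1118.05 / 1238.14 = 0.9030.

0.9030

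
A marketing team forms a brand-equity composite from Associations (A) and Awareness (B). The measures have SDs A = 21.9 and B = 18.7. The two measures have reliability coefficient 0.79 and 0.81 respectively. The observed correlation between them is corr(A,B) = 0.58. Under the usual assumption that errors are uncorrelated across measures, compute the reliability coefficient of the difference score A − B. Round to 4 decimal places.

Var(A−B) = 21.9² + 18.7² − 2·21.9·18.7·0.58 = 829.3 − 475.055 = 354.245.
With uncorrelated errors the cross-covariances are all true-score covariance, so they carry over unchanged; only the diagonal terms shrink to ρᵢσᵢ².
True-score variance = [21.9²·0.79 + 18.7²·0.81] − 475.055 = 662.141 − 475.055 = 187.086.
Reliability = 187.086 / 354.245 = 0.5281.

0.5281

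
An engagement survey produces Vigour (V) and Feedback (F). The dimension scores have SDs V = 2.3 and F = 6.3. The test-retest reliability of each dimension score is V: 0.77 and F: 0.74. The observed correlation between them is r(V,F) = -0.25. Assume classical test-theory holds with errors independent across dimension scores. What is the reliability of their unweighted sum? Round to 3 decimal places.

Var(V+F) = 2.3² + 6.3² + 2·[2.3·6.3·(-0.25)] = 44.98 − 7.245 = 37.735.
Under uncorrelated errors the observed covariances equal the true-score covariances, so only the own-variance terms attenuate.
True-score variance = [2.3²·0.77 + 6.3²·0.74] − 7.245 = 33.4439 − 7.245 = 26.1989.
Reliability = 26.1989 / 37.735 = 0.694.

0.694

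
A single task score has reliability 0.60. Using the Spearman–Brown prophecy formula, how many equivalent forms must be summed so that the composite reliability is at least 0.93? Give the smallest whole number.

9

k ≥ ρ*(1−ρ₁)/(ρ₁(1−ρ*)) = 0.93·0.40 / (0.60·0.07) = 8.857.
Smallest integer k = 9.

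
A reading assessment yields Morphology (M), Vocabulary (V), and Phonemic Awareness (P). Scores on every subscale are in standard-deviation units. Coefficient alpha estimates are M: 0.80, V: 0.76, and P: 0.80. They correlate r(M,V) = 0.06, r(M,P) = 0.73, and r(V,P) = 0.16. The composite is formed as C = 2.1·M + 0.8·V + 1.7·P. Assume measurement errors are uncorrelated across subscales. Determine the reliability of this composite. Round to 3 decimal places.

Var(C) = 2.1² + 0.8² + 1.7² + 2·[1.68·0.06 + 3.57·0.73 + 1.36·0.16] = 7.94 + 5.849 = 13.789.
With uncorrelated errors the cross-covariances are all true-score covariance, so they carry over unchanged; only the diagonal terms shrink to ρᵢσᵢ².
True-score variance = [2.1²·0.80 + 0.8²·0.76 + 1.7²·0.80] + 5.849 = 6.3264 + 5.849 = 12.1754.
Reliability = 12.1754 / 13.789 = 0.883.

0.883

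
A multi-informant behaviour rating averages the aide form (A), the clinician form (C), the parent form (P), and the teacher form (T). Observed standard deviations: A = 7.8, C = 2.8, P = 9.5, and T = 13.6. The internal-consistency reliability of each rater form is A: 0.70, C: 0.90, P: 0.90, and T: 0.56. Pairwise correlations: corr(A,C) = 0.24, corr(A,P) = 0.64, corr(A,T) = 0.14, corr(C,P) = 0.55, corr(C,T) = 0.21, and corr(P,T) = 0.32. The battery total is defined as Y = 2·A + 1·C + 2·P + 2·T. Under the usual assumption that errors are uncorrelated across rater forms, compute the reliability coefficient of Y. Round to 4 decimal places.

0.8101

Var(Y) = 2²·7.8² + 2.8² + 2²·9.5² + 2²·13.6² + 2·[2·7.8·2.8·0.24 + 4·7.8·9.5·0.64 + 4·7.8·13.6·0.14 + 2·2.8·9.5·0.55 + 2·2.8·13.6·0.21 + 4·9.5·13.6·0.32] = 1352.04 + 940.427 = 2292.47.
Under uncorrelated errors the observed covariances equal the true-score covariances, so only the own-variance terms attenuate.
True-score variance = [2²·7.8²·0.70 + 2.8²·0.90 + 2²·9.5²·0.90 + 2²·13.6²·0.56] + 940.427 = 916.618 + 940.427 = 1857.05.
Reliability = 1857.05 / 2292.47 = 0.8101.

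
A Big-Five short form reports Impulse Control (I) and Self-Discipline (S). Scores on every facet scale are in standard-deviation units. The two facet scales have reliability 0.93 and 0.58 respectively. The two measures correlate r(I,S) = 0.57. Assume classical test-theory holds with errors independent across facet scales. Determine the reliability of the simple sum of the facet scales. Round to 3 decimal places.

Var(I+S) = 2 + 2·[0.57] = 2 + 1.14 = 3.14.
Under uncorrelated errors the observed covariances equal the true-score covariances, so only the own-variance terms attenuate.
True-score variance = [0.93 + 0.58] + 1.14 = 1.51 + 1.14 = 2.65.
Reliability = 2.65 / 3.14 = 0.844.

0.844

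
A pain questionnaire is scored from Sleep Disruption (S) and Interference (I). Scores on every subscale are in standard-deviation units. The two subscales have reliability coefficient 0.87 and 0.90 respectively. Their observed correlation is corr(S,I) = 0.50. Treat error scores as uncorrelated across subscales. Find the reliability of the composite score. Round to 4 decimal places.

0.9233

Var(S+I) = 2 + 2·[0.50] = 2 + 1 = 3.
Under uncorrelated errors the observed covariances equal the true-score covariances, so only the own-variance terms attenuate.
True-score variance = [0.87 + 0.90] + 1 = 1.77 + 1 = 2.77.
Reliability = 2.77 / 3 = 0.9233.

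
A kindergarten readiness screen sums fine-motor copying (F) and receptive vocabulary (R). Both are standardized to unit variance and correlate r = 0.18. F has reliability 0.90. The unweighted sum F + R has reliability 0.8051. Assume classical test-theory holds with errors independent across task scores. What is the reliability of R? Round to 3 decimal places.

0.640

Var(F+R) = 2 + 2·0.18 = 2.360.
True-score variance = ρ_F + ρ_R + 2·0.18, so 0.8051 = (0.90 + ρ_R + 0.36) / 2.360.
ρ_R = 0.8051·2.360 − 0.90 − 0.36 = 0.640.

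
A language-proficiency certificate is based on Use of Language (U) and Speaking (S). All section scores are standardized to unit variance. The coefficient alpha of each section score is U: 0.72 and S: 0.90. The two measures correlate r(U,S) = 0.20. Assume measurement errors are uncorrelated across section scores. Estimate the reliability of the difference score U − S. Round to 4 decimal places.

0.7625

Var(U−S) = 1 + 1 − 2·0.20 = 2 − 0.4 = 1.6.
Because errors are independent across components, Cov(Tᵢ,Tⱼ) = Cov(Xᵢ,Xⱼ); the off-diagonal part of the true-score variance is the same as above.
True-score variance = [0.72 + 0.90] − 0.4 = 1.62 − 0.4 = 1.22.
Reliability = 1.22 / 1.6 = 0.7625.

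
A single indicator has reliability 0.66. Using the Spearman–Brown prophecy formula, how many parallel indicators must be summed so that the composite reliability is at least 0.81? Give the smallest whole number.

k ≥ ρ*(1−ρ₁)/(ρ₁(1−ρ*)) = 0.81·0.34 / (0.66·0.19) = 2.196.
Smallest integer k = 3.

3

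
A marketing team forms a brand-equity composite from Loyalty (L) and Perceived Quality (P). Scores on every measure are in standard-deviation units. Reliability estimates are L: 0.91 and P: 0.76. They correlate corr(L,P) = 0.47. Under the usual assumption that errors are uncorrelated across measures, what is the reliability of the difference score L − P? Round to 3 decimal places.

Var(L−P) = 1 + 1 − 2·0.47 = 2 − 0.94 = 1.06.
With uncorrelated errors the cross-covariances are all true-score covariance, so they carry over unchanged; only the diagonal terms shrink to ρᵢσᵢ².
True-score variance = [0.91 + 0.76] − 0.94 = 1.67 − 0.94 = 0.73.
Reliability = 0.73 / 1.06 = 0.689.

0.689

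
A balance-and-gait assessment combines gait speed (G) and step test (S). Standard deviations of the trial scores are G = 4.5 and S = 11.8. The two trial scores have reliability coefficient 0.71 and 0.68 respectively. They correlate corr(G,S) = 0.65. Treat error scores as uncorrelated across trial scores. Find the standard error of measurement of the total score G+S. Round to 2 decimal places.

7.10

Var(total) = 159.49 + 69.03 = 228.52.
True-score variance = 109.061 + 69.03 = 178.091, so reliability = 0.7793.
Error variance = 228.52 − 178.091 = 50.4293; SEM = √50.4293 = 7.10.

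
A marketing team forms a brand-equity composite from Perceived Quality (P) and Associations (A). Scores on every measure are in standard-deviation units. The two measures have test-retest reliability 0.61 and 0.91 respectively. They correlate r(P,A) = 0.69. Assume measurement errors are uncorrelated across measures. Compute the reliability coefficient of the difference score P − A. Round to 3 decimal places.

0.226

Var(P−A) = 1 + 1 − 2·0.69 = 2 − 1.38 = 0.62.
Under uncorrelated errors the observed covariances equal the true-score covariances, so only the own-variance terms attenuate.
True-score variance = [0.61 + 0.91] − 1.38 = 1.52 − 1.38 = 0.14.
Reliability = 0.14 / 0.62 = 0.226.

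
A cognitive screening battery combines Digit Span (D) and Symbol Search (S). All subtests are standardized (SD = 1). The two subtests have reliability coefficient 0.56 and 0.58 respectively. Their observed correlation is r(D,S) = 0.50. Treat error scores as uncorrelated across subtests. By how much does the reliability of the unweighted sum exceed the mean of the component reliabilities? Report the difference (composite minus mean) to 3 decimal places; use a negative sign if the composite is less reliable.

0.143

Var(sum) = 2 + 1 = 3; true-score variance = 1.14 + 1 = 2.14; composite reliability = 0.7133.
Mean component reliability = 0.5700.
Difference = 0.7133 − 0.5700 = 0.143.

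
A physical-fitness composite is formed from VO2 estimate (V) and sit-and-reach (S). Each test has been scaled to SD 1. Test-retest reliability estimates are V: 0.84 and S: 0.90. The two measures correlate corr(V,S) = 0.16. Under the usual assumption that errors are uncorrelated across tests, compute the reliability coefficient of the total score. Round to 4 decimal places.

Var(V+S) = 2 + 2·[0.16] = 2 + 0.32 = 2.32.
Under uncorrelated errors the observed covariances equal the true-score covariances, so only the own-variance terms attenuate.
True-score variance = [0.84 + 0.90] + 0.32 = 1.74 + 0.32 = 2.06.
Reliability = 2.06 / 2.32 = 0.8879.

0.8879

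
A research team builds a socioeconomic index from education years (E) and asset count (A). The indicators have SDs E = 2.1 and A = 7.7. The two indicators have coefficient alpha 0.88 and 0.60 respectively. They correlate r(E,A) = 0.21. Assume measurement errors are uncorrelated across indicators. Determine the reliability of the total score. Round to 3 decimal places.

Var(E+A) = 2.1² + 7.7² + 2·[2.1·7.7·0.21] = 63.7 + 6.7914 = 70.4914.
With uncorrelated errors the cross-covariances are all true-score covariance, so they carry over unchanged; only the diagonal terms shrink to ρᵢσᵢ².
True-score variance = [2.1²·0.88 + 7.7²·0.60] + 6.7914 = 39.4548 + 6.7914 = 46.2462.
Reliability = 46.2462 / 70.4914 = 0.656.

0.656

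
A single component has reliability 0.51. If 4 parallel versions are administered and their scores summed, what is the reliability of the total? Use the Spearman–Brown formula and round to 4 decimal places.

ρ_k = kρ / (1 + (k−1)ρ) = 4·0.51 / (1 + 3·0.51) = 2.040 / 2.530 = 0.8063.

0.8063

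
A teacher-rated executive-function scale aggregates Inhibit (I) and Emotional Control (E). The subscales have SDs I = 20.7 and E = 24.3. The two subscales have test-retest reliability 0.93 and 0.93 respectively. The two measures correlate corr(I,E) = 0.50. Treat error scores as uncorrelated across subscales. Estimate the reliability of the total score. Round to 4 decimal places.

0.9531

Var(I+E) = 20.7² + 24.3² + 2·[20.7·24.3·0.50] = 1018.98 + 503.01 = 1521.99.
Under uncorrelated errors the observed covariances equal the true-score covariances, so only the own-variance terms attenuate.
True-score variance = [20.7²·0.93 + 24.3²·0.93] + 503.01 = 947.651 + 503.01 = 1450.66.
Reliability = 1450.66 / 1521.99 = 0.9531.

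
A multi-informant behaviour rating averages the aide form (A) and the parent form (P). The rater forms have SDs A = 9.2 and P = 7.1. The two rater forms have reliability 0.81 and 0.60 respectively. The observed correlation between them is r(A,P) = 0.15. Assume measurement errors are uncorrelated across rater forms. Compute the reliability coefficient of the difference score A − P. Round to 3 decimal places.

Var(A−P) = 9.2² + 7.1² − 2·9.2·7.1·0.15 = 135.05 − 19.596 = 115.454.
Because errors are independent across components, Cov(Tᵢ,Tⱼ) = Cov(Xᵢ,Xⱼ); the off-diagonal part of the true-score variance is the same as above.
True-score variance = [9.2²·0.81 + 7.1²·0.60] − 19.596 = 98.8044 − 19.596 = 79.2084.
Reliability = 79.2084 / 115.454 = 0.686.

0.686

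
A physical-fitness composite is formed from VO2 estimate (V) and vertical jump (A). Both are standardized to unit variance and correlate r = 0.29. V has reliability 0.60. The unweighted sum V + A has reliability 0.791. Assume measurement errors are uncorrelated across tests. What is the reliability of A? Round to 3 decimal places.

0.861

Var(V+A) = 2 + 2·0.29 = 2.580.
True-score variance = ρ_V + ρ_A + 2·0.29, so 0.791 = (0.60 + ρ_A + 0.58) / 2.580.
ρ_A = 0.791·2.580 − 0.60 − 0.58 = 0.861.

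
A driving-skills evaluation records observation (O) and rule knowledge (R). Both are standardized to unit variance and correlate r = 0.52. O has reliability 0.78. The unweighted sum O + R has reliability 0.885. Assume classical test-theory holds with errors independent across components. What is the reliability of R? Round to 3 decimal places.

Var(O+R) = 2 + 2·0.52 = 3.040.
True-score variance = ρ_O + ρ_R + 2·0.52, so 0.885 = (0.78 + ρ_R + 1.04) / 3.040.
ρ_R = 0.885·3.040 − 0.78 − 1.04 = 0.870.

0.870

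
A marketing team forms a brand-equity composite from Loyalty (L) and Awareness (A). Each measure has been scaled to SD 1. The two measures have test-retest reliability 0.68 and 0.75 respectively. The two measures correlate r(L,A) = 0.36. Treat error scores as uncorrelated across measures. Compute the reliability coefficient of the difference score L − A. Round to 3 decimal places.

Var(L−A) = 1 + 1 − 2·0.36 = 2 − 0.72 = 1.28.
With uncorrelated errors the cross-covariances are all true-score covariance, so they carry over unchanged; only the diagonal terms shrink to ρᵢσᵢ².
True-score variance = [0.68 + 0.75] − 0.72 = 1.43 − 0.72 = 0.71.
Reliability = 0.71 / 1.28 = 0.555.

0.555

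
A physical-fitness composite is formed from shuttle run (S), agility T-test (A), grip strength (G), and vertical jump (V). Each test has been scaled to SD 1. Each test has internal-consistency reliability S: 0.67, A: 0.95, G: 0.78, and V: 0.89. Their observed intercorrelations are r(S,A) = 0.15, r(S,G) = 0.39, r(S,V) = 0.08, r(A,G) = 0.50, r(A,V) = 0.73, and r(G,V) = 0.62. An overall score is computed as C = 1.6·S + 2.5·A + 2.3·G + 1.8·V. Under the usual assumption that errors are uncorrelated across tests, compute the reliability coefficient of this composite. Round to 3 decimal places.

0.932

Var(C) = 1.6² + 2.5² + 2.3² + 1.8² + 2·[4·0.15 + 3.68·0.39 + 2.88·0.08 + 5.75·0.50 + 4.5·0.73 + 4.14·0.62] = 17.34 + 21.9848 = 39.3248.
Because errors are independent across components, Cov(Tᵢ,Tⱼ) = Cov(Xᵢ,Xⱼ); the off-diagonal part of the true-score variance is the same as above.
True-score variance = [1.6²·0.67 + 2.5²·0.95 + 2.3²·0.78 + 1.8²·0.89] + 21.9848 = 14.6625 + 21.9848 = 36.6473.
Reliability = 36.6473 / 39.3248 = 0.932.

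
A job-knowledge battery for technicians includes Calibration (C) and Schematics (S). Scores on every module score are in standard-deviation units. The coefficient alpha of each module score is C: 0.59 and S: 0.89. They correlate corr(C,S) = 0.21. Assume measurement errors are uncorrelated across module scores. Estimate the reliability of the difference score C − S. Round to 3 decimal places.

Var(C−S) = 1 + 1 − 2·0.21 = 2 − 0.42 = 1.58.
Under uncorrelated errors the observed covariances equal the true-score covariances, so only the own-variance terms attenuate.
True-score variance = [0.59 + 0.89] − 0.42 = 1.48 − 0.42 = 1.06.
Reliability = 1.06 / 1.58 = 0.671.

0.671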